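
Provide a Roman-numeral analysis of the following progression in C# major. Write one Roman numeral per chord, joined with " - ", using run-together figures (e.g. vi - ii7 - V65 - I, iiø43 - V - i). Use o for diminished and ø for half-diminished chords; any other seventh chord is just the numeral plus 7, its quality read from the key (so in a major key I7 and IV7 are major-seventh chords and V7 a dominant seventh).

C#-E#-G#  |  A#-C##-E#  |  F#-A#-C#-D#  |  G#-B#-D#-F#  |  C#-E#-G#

C#-E#-G# has root C#, degree 1 in C# major, so I.
A#-C##-E#: chromatic; A# is V of ii, so V/ii.
F#-A#-C#-D#: root D# is the supertonic; minor seventh chord there is ii65.
G#-B#-D#-F# has root G#, degree 5 in C# major, so V7.
C#-E#-G#: root C# is the tonic; major triad there is I.

I - V/ii - ii65 - V7 - I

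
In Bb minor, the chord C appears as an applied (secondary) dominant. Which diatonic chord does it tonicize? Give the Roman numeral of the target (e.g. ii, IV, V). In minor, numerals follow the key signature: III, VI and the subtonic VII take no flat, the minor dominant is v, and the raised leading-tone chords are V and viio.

V

The chord is a major triad on C.
A dominant resolves down a perfect fifth: C → F. In Bb minor, F is scale degree 5, i.e. V.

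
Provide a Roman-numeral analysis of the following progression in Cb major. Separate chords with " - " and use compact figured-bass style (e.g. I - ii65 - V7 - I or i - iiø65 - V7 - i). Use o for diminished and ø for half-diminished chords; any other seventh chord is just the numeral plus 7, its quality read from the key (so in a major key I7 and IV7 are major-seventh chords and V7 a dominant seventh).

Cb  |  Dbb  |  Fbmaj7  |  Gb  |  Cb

Cb: major triad on Cb = scale degree 1 → I.
Dbb is non-diatonic — a major triad on the lowered supertonic (Dbb): the Neapolitan chord, bII.
Fbmaj7 has root Fb, degree 4 in Cb major, so IV7.
Gb: root Gb is the dominant; major triad there is V.
Cb has root Cb, degree 1 in Cb major, so I.

I - bII - IV7 - V - I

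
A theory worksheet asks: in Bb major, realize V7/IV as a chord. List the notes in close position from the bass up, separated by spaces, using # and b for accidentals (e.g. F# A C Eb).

The slash means an applied dominant: we want the dominant of IV. In Bb major, IV is Eb major, and its dominant is built on Bb.
Building a dominant seventh chord on Bb gives Bb-D-F-Ab.

Bb D F Ab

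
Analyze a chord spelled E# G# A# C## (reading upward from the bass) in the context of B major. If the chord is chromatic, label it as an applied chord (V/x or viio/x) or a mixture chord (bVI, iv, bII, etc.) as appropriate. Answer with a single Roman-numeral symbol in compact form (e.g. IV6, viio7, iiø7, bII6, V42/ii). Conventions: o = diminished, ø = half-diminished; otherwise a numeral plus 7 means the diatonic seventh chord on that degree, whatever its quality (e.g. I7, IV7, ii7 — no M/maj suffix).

The pitches A#-C##-E#-G# form a dominant seventh chord rooted on A#.
A# is not a diatonic chord root with this quality in B major, but it lies a perfect fifth above D# (iii), so the chord functions as an applied dominant of iii.
With E# in the bass the chord is in second inversion, so the figured bass is 43.

V43/iii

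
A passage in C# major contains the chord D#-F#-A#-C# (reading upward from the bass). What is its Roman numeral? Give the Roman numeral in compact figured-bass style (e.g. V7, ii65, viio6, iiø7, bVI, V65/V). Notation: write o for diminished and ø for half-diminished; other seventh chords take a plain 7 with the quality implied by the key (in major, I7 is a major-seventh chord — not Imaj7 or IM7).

ii7

The pitches D#-F#-A#-C# form a minor seventh chord rooted on D#.
In C# major, D# is the supertonic; the diatonic minor seventh chord there is ii7.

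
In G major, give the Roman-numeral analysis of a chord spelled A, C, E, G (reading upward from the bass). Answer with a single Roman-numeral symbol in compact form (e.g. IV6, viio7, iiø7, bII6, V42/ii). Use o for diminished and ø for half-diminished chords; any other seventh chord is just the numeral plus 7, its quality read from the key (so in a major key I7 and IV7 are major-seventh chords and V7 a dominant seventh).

ii7

The pitches A-C-E-G form a minor seventh chord rooted on A.
A is scale degree 2 in G major, and a minor seventh chord on that degree is written ii7.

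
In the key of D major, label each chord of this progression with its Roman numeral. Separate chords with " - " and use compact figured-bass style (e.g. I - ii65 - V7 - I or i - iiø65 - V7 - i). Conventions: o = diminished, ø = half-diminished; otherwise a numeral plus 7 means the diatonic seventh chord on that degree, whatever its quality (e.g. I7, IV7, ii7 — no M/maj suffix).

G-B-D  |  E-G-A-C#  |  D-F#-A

IV - V43 - I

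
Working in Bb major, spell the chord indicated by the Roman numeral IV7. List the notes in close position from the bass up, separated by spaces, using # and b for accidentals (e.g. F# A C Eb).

Eb G Bb D

The numeral's case and figure indicate a major seventh chord. In Bb major its root, the subdominant, is Eb.
That chord is spelled Eb-G-Bb-D.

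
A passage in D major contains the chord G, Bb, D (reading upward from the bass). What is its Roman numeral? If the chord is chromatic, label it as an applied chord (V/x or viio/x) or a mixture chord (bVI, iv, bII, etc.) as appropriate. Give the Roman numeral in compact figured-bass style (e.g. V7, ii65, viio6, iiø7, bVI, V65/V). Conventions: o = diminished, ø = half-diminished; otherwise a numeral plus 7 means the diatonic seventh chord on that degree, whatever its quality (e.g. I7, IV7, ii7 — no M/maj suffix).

iv

The pitches G-Bb-D form a minor triad rooted on G.
G is the fourth degree of D major. This is the minor subdominant, borrowed from the parallel minor.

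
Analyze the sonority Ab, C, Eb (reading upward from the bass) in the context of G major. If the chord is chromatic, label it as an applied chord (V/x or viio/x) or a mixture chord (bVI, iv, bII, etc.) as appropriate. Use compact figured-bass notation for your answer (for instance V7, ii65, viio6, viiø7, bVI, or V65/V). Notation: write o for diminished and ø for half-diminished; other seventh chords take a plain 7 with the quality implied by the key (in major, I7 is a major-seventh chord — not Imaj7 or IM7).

bII

The pitches Ab-C-Eb form a major triad rooted on Ab.
Ab is the lowered second degree of G major (diatonic 2 would be A). This is the Neapolitan chord — a major triad on the lowered second degree.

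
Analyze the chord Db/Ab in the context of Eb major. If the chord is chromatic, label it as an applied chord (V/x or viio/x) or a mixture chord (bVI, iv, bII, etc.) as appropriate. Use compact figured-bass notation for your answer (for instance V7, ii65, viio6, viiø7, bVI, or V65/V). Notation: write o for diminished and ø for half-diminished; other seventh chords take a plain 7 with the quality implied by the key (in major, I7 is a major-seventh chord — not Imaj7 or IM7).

Stacked in thirds the chord is Db-F-Ab: a major triad on Db.
Db is the lowered seventh degree of Eb major (diatonic 7 would be D). This is a major triad on the lowered seventh degree (the subtonic), borrowed from the parallel minor.
With Ab in the bass the chord is in second inversion, so the figured bass is 64.

bVII64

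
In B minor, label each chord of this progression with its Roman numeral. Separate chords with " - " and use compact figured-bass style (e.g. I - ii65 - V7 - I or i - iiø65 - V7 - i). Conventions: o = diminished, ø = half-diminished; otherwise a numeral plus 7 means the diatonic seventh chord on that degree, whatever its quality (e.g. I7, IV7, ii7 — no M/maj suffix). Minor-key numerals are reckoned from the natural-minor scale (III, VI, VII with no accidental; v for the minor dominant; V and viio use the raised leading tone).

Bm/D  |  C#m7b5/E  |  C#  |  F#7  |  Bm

Bm/D: root B is the tonic; minor triad there is i6.
C#m7b5/E has root C#, degree 2 in B minor, so iiø65.
C# is the secondary dominant of V (major triad on C#): V/V.
F#7: dominant seventh chord on F# = scale degree 5 → V7.
Bm: minor triad on B = scale degree 1 → i.

i6 - iiø65 - V/V - V7 - i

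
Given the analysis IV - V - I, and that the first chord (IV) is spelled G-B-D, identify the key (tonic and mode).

D major

IV is given as G-B-D — a major triad with root G.
IV on G implies G is the subdominant; that puts the tonic at D, and the uppercase numeral fits major mode.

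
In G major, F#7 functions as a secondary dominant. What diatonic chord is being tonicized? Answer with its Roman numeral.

iii

The chord is a dominant seventh chord on F#.
A dominant resolves down a perfect fifth: F# → B. In G major, B is scale degree 3, i.e. iii.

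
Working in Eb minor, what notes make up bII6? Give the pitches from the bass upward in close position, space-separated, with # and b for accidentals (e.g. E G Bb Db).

bII6 is the Neapolitan sixth — a major triad on the lowered second degree, here in its customary first inversion. In Eb minor that root is Fb.
So the chord is Fb-Ab-Cb.
The figured bass 6 indicates first inversion, placing the third (Ab) in the bass: Ab-Cb-Fb.

Ab Cb Fb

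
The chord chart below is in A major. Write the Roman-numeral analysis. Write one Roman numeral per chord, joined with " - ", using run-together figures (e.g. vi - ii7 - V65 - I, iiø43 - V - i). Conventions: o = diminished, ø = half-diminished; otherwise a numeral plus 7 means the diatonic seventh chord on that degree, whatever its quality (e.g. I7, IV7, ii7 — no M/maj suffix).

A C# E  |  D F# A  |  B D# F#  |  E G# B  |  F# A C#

I - IV - V/V - V - vi

A-C#-E: major triad on A = scale degree 1 → I.
D-F#-A: root D is the subdominant; major triad there is IV.
B-D#-F#: chromatic; B is V of V, so V/V.
E-G#-B: major triad on E = scale degree 5 → V.
F#-A-C#: minor triad on F# = scale degree 6 → vi.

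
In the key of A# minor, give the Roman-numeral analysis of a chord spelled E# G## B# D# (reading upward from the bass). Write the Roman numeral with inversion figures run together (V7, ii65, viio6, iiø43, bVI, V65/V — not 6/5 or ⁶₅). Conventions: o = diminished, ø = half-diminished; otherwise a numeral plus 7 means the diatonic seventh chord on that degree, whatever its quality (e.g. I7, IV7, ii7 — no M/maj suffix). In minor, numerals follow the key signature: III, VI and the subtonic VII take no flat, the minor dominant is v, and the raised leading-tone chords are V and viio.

The pitches E#-G##-B#-D# form a dominant seventh chord rooted on E#.
E# is scale degree 5 in A# minor, and a dominant seventh chord on that degree is written V7.

V7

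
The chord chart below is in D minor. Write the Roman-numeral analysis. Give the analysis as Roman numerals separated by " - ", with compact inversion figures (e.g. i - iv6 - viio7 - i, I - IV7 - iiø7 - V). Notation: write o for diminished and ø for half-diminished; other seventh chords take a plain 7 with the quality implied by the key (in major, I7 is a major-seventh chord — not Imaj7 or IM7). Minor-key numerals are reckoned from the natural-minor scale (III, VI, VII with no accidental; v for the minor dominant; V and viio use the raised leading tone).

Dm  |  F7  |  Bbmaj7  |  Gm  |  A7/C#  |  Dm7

Dm has root D, degree 1 in D minor, so i.
F7: a dominant seventh chord on F, the applied dominant of VI → V7/VI.
Bbmaj7: root Bb is the submediant; major seventh chord there is VI7.
Gm has root G, degree 4 in D minor, so iv.
A7/C# has root A, degree 5 in D minor, so V65.
Dm7 has root D, degree 1 in D minor, so i7.

i - V7/VI - VI7 - iv - V65 - i7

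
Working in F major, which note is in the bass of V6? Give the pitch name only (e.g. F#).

V in F major has root C; the chord is C-E-G.
The figure 6 means first inversion — the third is in the bass.

E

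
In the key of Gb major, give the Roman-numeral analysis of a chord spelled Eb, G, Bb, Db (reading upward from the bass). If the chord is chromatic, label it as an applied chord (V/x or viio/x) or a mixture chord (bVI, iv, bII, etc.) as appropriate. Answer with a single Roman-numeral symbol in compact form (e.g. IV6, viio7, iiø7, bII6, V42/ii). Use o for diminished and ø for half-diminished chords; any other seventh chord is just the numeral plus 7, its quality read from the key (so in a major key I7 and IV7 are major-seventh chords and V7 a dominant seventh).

V7/ii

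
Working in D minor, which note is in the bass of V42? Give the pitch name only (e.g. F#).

V in D minor has root A; the chord is A-C#-E-G.
The figure 42 means third inversion — the seventh is in the bass.

G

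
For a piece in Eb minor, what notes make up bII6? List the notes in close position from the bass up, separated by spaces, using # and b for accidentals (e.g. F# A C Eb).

Ab Cb Fb

Scale degree 2 in Eb minor is F; lowering it a half step gives Fb. bII6 is the Neapolitan sixth — a major triad on the lowered second degree, here in its customary first inversion.
So the chord is Fb-Ab-Cb.
The figured bass 6 indicates first inversion, placing the third (Ab) in the bass: Ab-Cb-Fb.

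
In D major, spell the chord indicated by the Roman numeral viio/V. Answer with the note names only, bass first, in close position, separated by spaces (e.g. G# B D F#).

viio/V is a secondary leading-tone chord. The target V is A in D major; the applied chord is rooted a semitone below, on G#.
Building a diminished triad on G# gives G#-B-D.

G# B D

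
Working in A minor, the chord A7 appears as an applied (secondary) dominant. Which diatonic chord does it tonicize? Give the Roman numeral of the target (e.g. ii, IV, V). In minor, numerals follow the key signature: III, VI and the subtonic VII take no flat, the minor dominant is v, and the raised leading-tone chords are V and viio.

iv

The chord is a dominant seventh chord on A.
A dominant resolves down a perfect fifth: A → D. In A minor, D is scale degree 4, i.e. iv.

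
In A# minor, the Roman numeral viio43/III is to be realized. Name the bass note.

F#

The applied chord viio43/III is rooted on B#: B#-D#-F#-A.
The figure 43 means second inversion — the fifth is in the bass.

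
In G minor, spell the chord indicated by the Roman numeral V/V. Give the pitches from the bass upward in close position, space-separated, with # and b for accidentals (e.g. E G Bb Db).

V/V is a secondary dominant — the dominant triad of V. V in G minor is D, so the applied chord's root is A, a perfect fifth above.
Building a major triad on A gives A-C#-E.

A C# E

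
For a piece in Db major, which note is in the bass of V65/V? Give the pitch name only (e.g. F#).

The applied chord V65/V is rooted on Eb: Eb-G-Bb-Db.
The figure 65 means first inversion — the third is in the bass.

G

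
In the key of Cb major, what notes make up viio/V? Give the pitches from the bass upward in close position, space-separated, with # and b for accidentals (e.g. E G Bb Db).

F Ab Cb

viio/V is a secondary leading-tone chord. The target V is Gb in Cb major; the applied chord is rooted a semitone below, on F.
Building a diminished triad on F gives F-Ab-Cb.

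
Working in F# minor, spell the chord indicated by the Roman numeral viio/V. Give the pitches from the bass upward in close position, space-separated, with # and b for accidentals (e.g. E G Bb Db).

B# D# F#

The slash marks an applied leading-tone chord: viio of V. In F# minor, V is C#, so the leading tone to it is B#, a half step below.
Building a diminished triad on B# gives B#-D#-F#.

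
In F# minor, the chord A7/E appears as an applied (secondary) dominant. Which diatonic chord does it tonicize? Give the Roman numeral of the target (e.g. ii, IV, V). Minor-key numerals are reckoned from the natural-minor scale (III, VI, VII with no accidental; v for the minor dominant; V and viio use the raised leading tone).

The chord is a dominant seventh chord on A.
A dominant resolves down a perfect fifth: A → D. In F# minor, D is scale degree 6, i.e. VI.

VI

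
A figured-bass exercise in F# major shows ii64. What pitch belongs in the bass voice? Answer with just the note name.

ii in F# major has root G#; the chord is G#-B-D#.
The figure 64 means second inversion — the fifth is in the bass.

D#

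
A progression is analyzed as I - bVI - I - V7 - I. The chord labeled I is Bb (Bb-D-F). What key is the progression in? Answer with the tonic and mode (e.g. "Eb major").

Bb major

The chord Bb is a major triad rooted on Bb; its label is I.
If Bb is scale degree 1 and the mode makes that degree carry a major triad, the tonic is Bb and the mode is major.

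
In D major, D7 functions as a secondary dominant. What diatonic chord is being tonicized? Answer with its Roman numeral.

The chord is a dominant seventh chord on D.
A dominant resolves down a perfect fifth: D → G. In D major, G is scale degree 4, i.e. IV.

IV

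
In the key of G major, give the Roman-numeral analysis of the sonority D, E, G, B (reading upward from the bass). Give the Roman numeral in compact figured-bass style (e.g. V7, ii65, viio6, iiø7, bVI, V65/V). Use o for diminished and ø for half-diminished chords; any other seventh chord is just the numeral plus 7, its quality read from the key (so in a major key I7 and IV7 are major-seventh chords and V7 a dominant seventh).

The pitches E-G-B-D form a minor seventh chord rooted on E.
E is scale degree 6 in G major, and a minor seventh chord on that degree is written vi7.
With D in the bass the chord is in third inversion, so the figured bass is 42.

vi42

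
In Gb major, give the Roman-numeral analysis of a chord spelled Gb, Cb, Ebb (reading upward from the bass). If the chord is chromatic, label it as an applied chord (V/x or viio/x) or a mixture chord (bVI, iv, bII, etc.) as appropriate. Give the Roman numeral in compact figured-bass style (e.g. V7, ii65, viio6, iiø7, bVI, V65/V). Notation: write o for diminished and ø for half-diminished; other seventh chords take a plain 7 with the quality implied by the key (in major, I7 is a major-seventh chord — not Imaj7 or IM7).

iv64

Stacked in thirds the chord is Cb-Ebb-Gb: a minor triad on Cb.
Cb is the fourth degree of Gb major. This is the minor subdominant, borrowed from the parallel minor.
With Gb in the bass the chord is in second inversion, so the figured bass is 64.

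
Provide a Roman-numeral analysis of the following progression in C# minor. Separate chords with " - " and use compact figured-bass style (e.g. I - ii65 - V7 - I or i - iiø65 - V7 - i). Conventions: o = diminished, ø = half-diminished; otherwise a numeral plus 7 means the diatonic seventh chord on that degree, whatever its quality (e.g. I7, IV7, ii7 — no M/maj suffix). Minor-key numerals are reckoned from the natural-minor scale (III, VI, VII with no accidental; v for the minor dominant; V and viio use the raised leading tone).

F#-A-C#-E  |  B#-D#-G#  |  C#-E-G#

F#-A-C#-E: root F# is the subdominant; minor seventh chord there is iv7.
B#-D#-G#: root G# is the dominant; major triad there is V6.
C#-E-G#: minor triad on C# = scale degree 1 → i.

iv7 - V6 - i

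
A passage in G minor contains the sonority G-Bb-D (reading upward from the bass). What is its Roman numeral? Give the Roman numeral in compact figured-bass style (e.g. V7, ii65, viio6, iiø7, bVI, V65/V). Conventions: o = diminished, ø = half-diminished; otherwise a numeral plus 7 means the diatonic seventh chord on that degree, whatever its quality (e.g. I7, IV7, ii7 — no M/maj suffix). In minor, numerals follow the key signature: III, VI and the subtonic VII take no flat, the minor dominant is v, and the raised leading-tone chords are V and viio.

i

The pitches G-Bb-D form a minor triad rooted on G.
In G minor, G is the tonic; the diatonic minor triad there is i.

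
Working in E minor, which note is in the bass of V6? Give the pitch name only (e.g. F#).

D#

V in E minor has root B; the chord is B-D#-F#.
The figure 6 means first inversion — the third is in the bass.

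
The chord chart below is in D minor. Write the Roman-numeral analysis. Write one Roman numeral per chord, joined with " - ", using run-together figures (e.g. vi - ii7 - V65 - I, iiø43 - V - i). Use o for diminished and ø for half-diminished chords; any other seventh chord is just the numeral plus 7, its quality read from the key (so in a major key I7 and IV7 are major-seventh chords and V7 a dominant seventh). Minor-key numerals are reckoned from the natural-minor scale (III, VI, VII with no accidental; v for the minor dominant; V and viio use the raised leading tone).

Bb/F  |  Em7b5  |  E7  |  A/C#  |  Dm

Bb/F has root Bb, degree 6 in D minor, so VI64.
Em7b5 has root E, degree 2 in D minor, so iiø7.
E7 is the secondary dominant of V (dominant seventh chord on E): V7/V.
A/C#: major triad on A = scale degree 5 → V6.
Dm: root D is the tonic; minor triad there is i.

VI64 - iiø7 - V7/V - V6 - i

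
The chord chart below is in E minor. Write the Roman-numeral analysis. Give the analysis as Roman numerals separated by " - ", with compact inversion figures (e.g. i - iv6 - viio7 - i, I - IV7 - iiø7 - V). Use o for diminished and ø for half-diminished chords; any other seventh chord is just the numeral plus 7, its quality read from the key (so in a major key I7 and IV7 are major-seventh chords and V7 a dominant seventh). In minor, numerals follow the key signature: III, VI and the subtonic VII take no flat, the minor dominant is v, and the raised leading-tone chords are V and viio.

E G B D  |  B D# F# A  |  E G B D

i7 - V7 - i7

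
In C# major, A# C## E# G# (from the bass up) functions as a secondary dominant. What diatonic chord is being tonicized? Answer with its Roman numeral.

ii

The chord is a dominant seventh chord on A#.
A dominant resolves down a perfect fifth: A# → D#. In C# major, D# is scale degree 2, i.e. ii.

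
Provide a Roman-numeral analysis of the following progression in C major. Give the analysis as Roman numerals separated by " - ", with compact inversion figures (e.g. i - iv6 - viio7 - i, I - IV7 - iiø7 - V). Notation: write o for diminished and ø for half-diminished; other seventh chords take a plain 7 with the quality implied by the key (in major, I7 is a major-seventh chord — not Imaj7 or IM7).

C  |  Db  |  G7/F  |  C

I - bII - V42 - I

C: major triad on C = scale degree 1 → I.
Db: Db with this quality isn't in the key; a major triad on b2 is the Neapolitan chord, bII.
G7/F: root G is the dominant; dominant seventh chord there is V42.
C has root C, degree 1 in C major, so I.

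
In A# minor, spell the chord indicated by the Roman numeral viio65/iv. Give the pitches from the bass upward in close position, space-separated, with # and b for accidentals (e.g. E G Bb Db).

E# G# B C##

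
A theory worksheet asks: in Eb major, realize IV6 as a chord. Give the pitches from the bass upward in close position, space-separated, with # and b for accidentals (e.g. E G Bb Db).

C Eb Ab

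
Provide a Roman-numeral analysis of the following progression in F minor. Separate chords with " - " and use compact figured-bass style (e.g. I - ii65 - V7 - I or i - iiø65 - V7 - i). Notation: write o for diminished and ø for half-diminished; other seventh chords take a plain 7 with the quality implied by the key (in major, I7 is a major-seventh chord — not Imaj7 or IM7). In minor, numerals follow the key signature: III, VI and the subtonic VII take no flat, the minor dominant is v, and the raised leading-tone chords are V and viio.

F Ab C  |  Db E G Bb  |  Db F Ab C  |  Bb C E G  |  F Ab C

i - viio42 - VI7 - V42 - i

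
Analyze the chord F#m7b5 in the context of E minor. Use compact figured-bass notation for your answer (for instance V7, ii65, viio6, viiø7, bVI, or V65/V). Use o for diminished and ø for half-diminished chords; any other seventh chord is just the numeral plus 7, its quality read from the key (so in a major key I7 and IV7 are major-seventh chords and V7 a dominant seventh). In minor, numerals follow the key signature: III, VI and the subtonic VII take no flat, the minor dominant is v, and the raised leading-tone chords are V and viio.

iiø7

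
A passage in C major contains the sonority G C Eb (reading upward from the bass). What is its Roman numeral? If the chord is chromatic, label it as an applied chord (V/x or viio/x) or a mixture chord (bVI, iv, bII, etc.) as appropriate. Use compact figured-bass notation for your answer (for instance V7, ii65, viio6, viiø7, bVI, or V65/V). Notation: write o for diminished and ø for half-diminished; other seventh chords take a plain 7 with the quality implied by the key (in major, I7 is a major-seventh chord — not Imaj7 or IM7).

The pitches C-Eb-G form a minor triad rooted on C.
C is the first degree of C major. This is the minor tonic, borrowed from the parallel minor.
With G in the bass the chord is in second inversion, so the figured bass is 64.

i64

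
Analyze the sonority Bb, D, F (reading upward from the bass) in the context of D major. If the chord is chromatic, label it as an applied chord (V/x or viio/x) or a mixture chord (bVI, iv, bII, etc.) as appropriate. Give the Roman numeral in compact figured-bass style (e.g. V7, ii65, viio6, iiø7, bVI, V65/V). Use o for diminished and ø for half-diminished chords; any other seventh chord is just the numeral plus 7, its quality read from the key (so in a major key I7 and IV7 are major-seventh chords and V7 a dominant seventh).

bVI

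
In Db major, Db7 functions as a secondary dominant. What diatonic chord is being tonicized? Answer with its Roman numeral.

IV

The chord is a dominant seventh chord on Db.
A dominant resolves down a perfect fifth: Db → Gb. In Db major, Gb is scale degree 4, i.e. IV.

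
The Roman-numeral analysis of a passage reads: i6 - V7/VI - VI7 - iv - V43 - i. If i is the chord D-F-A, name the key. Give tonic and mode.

D minor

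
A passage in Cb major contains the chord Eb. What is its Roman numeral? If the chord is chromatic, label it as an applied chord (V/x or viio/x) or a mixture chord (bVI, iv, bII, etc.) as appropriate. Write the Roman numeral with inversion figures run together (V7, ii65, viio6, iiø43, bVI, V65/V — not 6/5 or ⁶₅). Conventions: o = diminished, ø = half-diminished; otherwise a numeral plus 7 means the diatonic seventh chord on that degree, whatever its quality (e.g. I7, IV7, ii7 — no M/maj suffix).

V/vi

Stacked in thirds the chord is Eb-G-Bb: a major triad on Eb.
Eb is not a diatonic chord root with this quality in Cb major, but it lies a perfect fifth above Ab (vi), so the chord functions as an applied dominant of vi.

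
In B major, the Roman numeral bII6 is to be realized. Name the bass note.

bII in B major has root C; the chord is C-E-G.
The figure 6 means first inversion — the third is in the bass.

E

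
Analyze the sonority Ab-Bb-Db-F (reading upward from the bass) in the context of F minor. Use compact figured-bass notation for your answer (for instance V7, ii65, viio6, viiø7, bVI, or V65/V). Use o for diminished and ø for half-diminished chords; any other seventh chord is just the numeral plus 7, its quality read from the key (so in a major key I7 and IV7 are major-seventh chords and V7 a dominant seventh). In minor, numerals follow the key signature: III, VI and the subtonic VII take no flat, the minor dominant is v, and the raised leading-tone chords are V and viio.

The pitches Bb-Db-F-Ab form a minor seventh chord rooted on Bb.
In F minor, Bb is the subdominant; the diatonic minor seventh chord there is iv7.
With Ab in the bass the chord is in third inversion, so the figured bass is 42.

iv42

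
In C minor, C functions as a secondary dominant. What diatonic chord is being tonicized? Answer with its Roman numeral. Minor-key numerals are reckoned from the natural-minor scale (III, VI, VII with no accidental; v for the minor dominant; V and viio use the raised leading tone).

iv

The chord is a major triad on C.
A dominant resolves down a perfect fifth: C → F. In C minor, F is scale degree 4, i.e. iv.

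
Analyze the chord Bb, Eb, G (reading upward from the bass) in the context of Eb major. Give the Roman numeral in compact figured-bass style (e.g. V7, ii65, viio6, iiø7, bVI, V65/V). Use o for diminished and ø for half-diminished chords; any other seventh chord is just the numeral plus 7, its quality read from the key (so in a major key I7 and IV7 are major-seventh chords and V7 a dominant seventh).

The pitches Eb-G-Bb form a major triad rooted on Eb.
Eb is scale degree 1 in Eb major, and a major triad on that degree is written I.
With Bb in the bass the chord is in second inversion, so the figured bass is 64.

I64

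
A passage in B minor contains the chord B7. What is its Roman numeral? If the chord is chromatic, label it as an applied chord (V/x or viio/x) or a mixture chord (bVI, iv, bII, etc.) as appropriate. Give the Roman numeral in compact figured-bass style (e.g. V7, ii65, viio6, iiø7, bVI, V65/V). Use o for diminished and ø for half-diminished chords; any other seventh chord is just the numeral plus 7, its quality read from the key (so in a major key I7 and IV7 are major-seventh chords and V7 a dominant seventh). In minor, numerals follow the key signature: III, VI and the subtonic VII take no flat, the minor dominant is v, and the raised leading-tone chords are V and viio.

Stacked in thirds the chord is B-D#-F#-A: a dominant seventh chord on B.
B is not a diatonic chord root with this quality in B minor, but it lies a perfect fifth above E (iv), so the chord functions as an applied dominant of iv.

V7/iv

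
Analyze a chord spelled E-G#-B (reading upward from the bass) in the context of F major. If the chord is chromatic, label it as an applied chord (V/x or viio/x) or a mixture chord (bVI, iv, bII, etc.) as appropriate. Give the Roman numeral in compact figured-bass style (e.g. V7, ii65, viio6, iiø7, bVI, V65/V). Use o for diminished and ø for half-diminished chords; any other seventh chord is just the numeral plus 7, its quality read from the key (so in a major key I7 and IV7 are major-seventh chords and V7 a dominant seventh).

V/iii

The pitches E-G#-B form a major triad rooted on E.
E is not a diatonic chord root with this quality in F major, but it lies a perfect fifth above A (iii), so the chord functions as an applied dominant of iii.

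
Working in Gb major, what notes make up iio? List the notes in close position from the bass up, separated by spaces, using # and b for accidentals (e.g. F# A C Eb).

Scale degree 2 in Gb major is Ab; here the chord built on it is altered to a diminished triad. iio is the diminished supertonic triad, borrowed from the parallel minor.
So the chord is Ab-Cb-Ebb, a diminished triad.

Ab Cb Ebb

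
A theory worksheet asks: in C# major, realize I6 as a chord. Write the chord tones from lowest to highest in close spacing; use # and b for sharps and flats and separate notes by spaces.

E# G# C#

The numeral's case and figure indicate a major triad. In C# major its root, scale degree 1, is C#.
Stacking thirds from C# gives C#-E#-G#.
The figured bass 6 indicates first inversion, placing the third (E#) in the bass: E#-G#-C#.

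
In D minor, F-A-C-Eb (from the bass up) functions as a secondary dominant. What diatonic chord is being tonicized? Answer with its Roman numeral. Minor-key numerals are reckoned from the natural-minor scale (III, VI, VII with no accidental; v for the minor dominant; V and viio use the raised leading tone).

The chord is a dominant seventh chord on F.
A dominant resolves down a perfect fifth: F → Bb. In D minor, Bb is scale degree 6, i.e. VI.

VI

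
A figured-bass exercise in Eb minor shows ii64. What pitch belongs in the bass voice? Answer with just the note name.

C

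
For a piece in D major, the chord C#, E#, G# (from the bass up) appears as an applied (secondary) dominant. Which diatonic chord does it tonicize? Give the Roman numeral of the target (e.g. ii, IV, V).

The chord is a major triad on C#.
A dominant resolves down a perfect fifth: C# → F#. In D major, F# is scale degree 3, i.e. iii.

iii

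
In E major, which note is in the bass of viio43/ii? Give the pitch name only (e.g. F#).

The applied chord viio43/ii is rooted on E#: E#-G#-B-D.
The figure 43 means second inversion — the fifth is in the bass.

B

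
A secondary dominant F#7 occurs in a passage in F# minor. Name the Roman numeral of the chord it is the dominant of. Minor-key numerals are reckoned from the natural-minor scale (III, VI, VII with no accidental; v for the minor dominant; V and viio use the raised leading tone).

The chord is a dominant seventh chord on F#.
A dominant resolves down a perfect fifth: F# → B. In F# minor, B is scale degree 4, i.e. iv.

iv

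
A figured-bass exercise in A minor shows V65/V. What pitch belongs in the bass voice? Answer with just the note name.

The applied chord V65/V is rooted on B: B-D#-F#-A.
The figure 65 means first inversion — the third is in the bass.

D#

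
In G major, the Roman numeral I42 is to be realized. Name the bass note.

I in G major has root G; the chord is G-B-D-F#.
The figure 42 means third inversion — the seventh is in the bass.

F#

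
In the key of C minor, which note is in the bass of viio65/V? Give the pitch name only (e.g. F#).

A

The applied chord viio65/V is rooted on F#: F#-A-C-Eb.
The figure 65 means first inversion — the third is in the bass.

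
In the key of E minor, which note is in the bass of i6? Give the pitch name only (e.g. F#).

G

i in E minor has root E; the chord is E-G-B.
The figure 6 means first inversion — the third is in the bass.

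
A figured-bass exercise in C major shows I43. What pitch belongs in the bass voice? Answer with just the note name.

I in C major has root C; the chord is C-E-G-B.
The figure 43 means second inversion — the fifth is in the bass.

G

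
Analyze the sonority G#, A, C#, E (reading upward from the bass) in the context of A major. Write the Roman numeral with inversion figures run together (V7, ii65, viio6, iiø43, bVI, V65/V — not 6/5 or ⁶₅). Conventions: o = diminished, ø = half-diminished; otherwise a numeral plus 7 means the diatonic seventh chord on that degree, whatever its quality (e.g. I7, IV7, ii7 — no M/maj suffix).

The pitches A-C#-E-G# form a major seventh chord rooted on A.
A is scale degree 1 in A major, and a major seventh chord on that degree is written I7.
With G# in the bass the chord is in third inversion, so the figured bass is 42.

I42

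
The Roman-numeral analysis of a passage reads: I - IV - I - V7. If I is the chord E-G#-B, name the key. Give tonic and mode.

E major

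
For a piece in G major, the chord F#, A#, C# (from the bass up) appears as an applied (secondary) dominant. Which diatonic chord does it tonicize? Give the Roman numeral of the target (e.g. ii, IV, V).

iii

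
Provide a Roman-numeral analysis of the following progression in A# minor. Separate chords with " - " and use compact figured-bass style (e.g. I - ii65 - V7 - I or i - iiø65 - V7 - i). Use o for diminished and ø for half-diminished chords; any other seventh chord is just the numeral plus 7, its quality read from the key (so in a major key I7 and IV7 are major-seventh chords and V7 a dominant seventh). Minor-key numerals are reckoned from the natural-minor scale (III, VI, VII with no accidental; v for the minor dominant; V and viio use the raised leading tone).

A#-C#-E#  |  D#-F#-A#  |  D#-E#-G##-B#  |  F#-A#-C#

i - iv - V42 - VI

A#-C#-E#: root A# is the tonic; minor triad there is i.
D#-F#-A#: minor triad on D# = scale degree 4 → iv.
D#-E#-G##-B#: dominant seventh chord on E# = scale degree 5 → V42.
F#-A#-C# has root F#, degree 6 in A# minor, so VI.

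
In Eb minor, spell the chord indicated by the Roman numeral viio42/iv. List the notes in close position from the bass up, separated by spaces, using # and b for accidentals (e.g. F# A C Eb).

viio42/iv is a secondary leading-tone chord. The target iv is Ab in Eb minor; the applied chord is rooted a semitone below, on G.
Building a fully diminished seventh chord on G gives G-Bb-Db-Fb.
With the 42 figure the chord is in third inversion; from the bass Fb upward in close position it reads Fb-G-Bb-Db.

Fb G Bb Db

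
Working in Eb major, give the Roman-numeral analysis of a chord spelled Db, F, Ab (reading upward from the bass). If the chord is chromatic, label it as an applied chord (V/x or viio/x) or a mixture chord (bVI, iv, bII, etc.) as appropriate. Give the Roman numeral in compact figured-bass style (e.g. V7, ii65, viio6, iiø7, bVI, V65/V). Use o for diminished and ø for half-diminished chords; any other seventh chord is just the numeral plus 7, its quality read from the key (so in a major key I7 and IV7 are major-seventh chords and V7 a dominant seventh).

Stacked in thirds the chord is Db-F-Ab: a major triad on Db.
Db is the lowered seventh degree of Eb major (diatonic 7 would be D). This is a major triad on the lowered seventh degree (the subtonic), borrowed from the parallel minor.

bVII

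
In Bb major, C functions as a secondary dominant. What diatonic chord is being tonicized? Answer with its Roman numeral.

V

The chord is a major triad on C.
A dominant resolves down a perfect fifth: C → F. In Bb major, F is scale degree 5, i.e. V.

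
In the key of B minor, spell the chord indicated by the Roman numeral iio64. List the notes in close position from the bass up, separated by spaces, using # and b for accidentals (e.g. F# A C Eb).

G C# E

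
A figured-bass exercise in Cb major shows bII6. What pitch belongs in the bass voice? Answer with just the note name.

Fb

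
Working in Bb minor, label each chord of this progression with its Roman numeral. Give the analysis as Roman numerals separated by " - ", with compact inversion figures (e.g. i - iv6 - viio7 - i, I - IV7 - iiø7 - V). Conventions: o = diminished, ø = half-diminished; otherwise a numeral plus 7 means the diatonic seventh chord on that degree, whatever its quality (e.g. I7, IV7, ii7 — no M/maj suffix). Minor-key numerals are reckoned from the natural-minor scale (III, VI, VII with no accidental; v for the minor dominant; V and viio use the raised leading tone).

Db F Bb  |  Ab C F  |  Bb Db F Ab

i6 - v6 - i7

Db-F-Bb has root Bb, degree 1 in Bb minor, so i6.
Ab-C-F: minor triad on F = scale degree 5 → v6.
Bb-Db-F-Ab: root Bb is the tonic; minor seventh chord there is i7.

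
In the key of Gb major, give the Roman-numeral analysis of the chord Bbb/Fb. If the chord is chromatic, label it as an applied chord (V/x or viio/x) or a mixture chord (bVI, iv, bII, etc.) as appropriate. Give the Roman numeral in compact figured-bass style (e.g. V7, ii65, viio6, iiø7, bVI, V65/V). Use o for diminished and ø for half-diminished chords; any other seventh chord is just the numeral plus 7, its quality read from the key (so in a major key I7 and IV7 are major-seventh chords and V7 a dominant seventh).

bIII64

Stacked in thirds the chord is Bbb-Db-Fb: a major triad on Bbb.
Bbb is the lowered third degree of Gb major (diatonic 3 would be Bb). This is a major triad on the lowered third degree, borrowed from the parallel minor.
With Fb in the bass the chord is in second inversion, so the figured bass is 64.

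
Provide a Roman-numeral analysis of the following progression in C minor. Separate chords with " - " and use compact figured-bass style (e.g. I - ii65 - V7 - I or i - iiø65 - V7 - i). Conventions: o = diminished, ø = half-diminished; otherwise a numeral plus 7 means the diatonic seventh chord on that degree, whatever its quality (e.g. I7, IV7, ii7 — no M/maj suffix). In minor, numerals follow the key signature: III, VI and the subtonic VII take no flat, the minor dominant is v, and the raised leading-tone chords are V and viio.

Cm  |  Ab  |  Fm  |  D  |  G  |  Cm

Cm: root C is the tonic; minor triad there is i.
Ab: root Ab is the submediant; major triad there is VI.
Fm: minor triad on F = scale degree 4 → iv.
D: chromatic; D is V of V, so V/V.
G has root G, degree 5 in C minor, so V.
Cm: root C is the tonic; minor triad there is i.

i - VI - iv - V/V - V - i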